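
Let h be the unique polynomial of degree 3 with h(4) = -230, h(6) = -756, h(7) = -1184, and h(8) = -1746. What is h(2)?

Using the Lagrange interpolation formula with nodes 4, 6, 7, 8:
  L_0(t) = (t - 6)(t - 7)(t - 8) / -24
  L_1(t) = (t - 4)(t - 7)(t - 8) / 4
  L_2(t) = (t - 4)(t - 6)(t - 8) / -3
  L_3(t) = (t - 4)(t - 6)(t - 7) / 8
Then h(t) = -230·L_0(t) - 756·L_1(t) - 1184·L_2(t) - 1746·L_3(t).
Expanding and collecting terms gives h(t) = -3t^3 - 4t^2 + 5t + 6.
Evaluating at t = 2: h(2) = -24.

-24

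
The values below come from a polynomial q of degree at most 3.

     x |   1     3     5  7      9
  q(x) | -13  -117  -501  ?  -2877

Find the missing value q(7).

The 4 known points determine the degree-3 polynomial uniquely.
Write q(x) = ax^3 + bx^2 + cx + d. Substituting each data point gives a linear system:
  a + b + c + d = -13
  27a + 9b + 3c + d = -117
  125a + 25b + 5c + d = -501
  729a + 81b + 9c + d = -2877
Solving the system yields a = -4, b = 1, c = -4, d = -6.
So q(x) = -4x^3 + x^2 - 4x - 6.
Then q(7) = -1357.

-1357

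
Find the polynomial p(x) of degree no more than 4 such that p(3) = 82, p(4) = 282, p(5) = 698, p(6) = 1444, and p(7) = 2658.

p(x) = x^4 + x^3 - x^2 - 5x - 2

Write p(x) = ax^4 + bx^3 + cx^2 + dx + e. Substituting each data point gives a linear system:
  81a + 27b + 9c + 3d + e = 82
  256a + 64b + 16c + 4d + e = 282
  625a + 125b + 25c + 5d + e = 698
  1296a + 216b + 36c + 6d + e = 1444
  2401a + 343b + 49c + 7d + e = 2658
Solving the system yields a = 1, b = 1, c = -1, d = -5, e = -2.
So p(x) = x^4 + x^3 - x^2 - 5x - 2.
Check: p(6) = 1444. ✓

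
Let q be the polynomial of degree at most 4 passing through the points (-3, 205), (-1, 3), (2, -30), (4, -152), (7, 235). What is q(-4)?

576

Using the Lagrange interpolation formula with nodes -3, -1, 2, 4, 7:
  L_0(n) = (n + 1)(n - 2)(n - 4)(n - 7) / 700
  L_1(n) = (n + 3)(n - 2)(n - 4)(n - 7) / -240
  L_2(n) = (n + 3)(n + 1)(n - 4)(n - 7) / 150
  L_3(n) = (n + 3)(n + 1)(n - 2)(n - 7) / -210
  L_4(n) = (n + 3)(n + 1)(n - 2)(n - 4) / 1200
Then q(n) = 205·L_0(n) + 3·L_1(n) - 30·L_2(n) - 152·L_3(n) + 235·L_4(n).
Expanding and collecting terms gives q(n) = n^4 - 6n^3 - 3n^2 + 5n + 4.
Evaluating at n = -4: q(-4) = 576.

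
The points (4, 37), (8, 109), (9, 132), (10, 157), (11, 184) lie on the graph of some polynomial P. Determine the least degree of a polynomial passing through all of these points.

Divided differences on the nodes 4, 8, 9, 10, 11:
  order 0: 37  109  132  157  184
  order 1: 18  23  25  27
  order 2: 1  1  1
  order 3: 0  0
  order 4: 0
The order-2 divided differences are all 1 (nonzero) and every higher order vanishes, so the data lies on a polynomial of degree exactly 2.

2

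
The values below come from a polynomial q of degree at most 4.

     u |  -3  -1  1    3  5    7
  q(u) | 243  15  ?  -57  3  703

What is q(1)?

-5

The 5 known points determine the degree-4 polynomial uniquely.
Write q(u) = au^4 + bu^3 + cu^2 + du + e. Substituting each data point gives a linear system:
  81a - 27b + 9c - 3d + e = 243
  a - b + c - d + e = 15
  81a + 27b + 9c + 3d + e = -57
  625a + 125b + 25c + 5d + e = 3
  2401a + 343b + 49c + 7d + e = 703
Solving the system yields a = 1, b = -5, c = 1, d = -5, e = 3.
So q(u) = u⁴ - 5u³ + u² - 5u + 3.
Then q(1) = -5.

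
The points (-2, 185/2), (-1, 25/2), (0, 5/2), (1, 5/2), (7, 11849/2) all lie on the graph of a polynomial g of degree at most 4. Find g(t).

Write g(t) = at^4 + bt^3 + ct^2 + dt + e. Substituting each data point gives a linear system:
  16a - 8b + 4c - 2d + e = 185/2
  a - b + c - d + e = 25/2
  e = 5/2
  a + b + c + d + e = 5/2
  2401a + 343b + 49c + 7d + e = 11849/2
Solving the system yields a = 3, b = -4, c = 2, d = -1, e = 5/2.
So g(t) = 3t^4 - 4t^3 + 2t^2 - t + 5/2.
Check: g(1) = 5/2. ✓

g(t) = 3t^4 - 4t^3 + 2t^2 - t + 5/2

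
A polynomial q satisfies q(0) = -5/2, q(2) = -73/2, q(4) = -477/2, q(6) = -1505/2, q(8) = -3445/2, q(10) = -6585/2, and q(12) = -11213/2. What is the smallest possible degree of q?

3

Forward differences of the values at t = 0, 2, 4, 6, 8, 10, 12:
  q  : -5/2  -73/2  -477/2  -1505/2  -3445/2  -6585/2  -11213/2
  Δ  : -34  -202  -514  -970  -1570  -2314
  Δ^2: -168  -312  -456  -600  -744
  Δ^3: -144  -144  -144  -144
  Δ^4: 0  0  0
  Δ^5: 0  0
  Δ^6: 0
The third differences are constant (-144) and nonzero, while all higher differences vanish, so the minimal degree is 3.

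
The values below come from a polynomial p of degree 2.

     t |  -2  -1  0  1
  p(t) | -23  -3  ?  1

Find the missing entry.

5

The 3 known points determine the degree-2 polynomial uniquely.
Write p(t) = at^2 + bt + c. Substituting each data point gives a linear system:
  4a - 2b + c = -23
  a - b + c = -3
  a + b + c = 1
Solving the system yields a = -6, b = 2, c = 5.
So p(t) = -6t^2 + 2t + 5.
Then p(0) = 5.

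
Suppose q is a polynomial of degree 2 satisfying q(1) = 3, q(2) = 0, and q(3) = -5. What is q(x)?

Write q(x) = ax^2 + bx + c. Substituting each data point gives a linear system:
  a + b + c = 3
  4a + 2b + c = 0
  9a + 3b + c = -5
Solving the system yields a = -1, b = 0, c = 4.
So q(x) = -x^2 + 4.
Check: q(1) = 3. ✓

q(x) = -x^2 + 4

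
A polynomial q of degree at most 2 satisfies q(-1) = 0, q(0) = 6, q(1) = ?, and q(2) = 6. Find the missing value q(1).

8

On equispaced nodes a degree-2 polynomial has vanishing third forward difference, so
  - q(-1) + 3·q(0) - 3·q(1) + q(2) = 0.
Substituting the known values and solving for q(1):
  -3·q(1) = -24
  q(1) = 8.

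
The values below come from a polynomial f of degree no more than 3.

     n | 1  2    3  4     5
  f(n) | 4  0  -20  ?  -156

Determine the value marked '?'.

The 4 known points determine the degree-3 polynomial uniquely.
Write f(n) = an^3 + bn^2 + cn + d. Substituting each data point gives a linear system:
  a + b + c + d = 4
  8a + 4b + 2c + d = 0
  27a + 9b + 3c + d = -20
  125a + 25b + 5c + d = -156
Solving the system yields a = -2, b = 4, c = -2, d = 4.
So f(n) = -2n^3 + 4n^2 - 2n + 4.
Then f(4) = -68.

-68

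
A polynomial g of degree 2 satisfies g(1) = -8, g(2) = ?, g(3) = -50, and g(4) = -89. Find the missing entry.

-23

The 3 known points determine the degree-2 polynomial uniquely.
Write g(n) = an^2 + bn + c. Substituting each data point gives a linear system:
  a + b + c = -8
  9a + 3b + c = -50
  16a + 4b + c = -89
Solving the system yields a = -6, b = 3, c = -5.
So g(n) = -6n² + 3n - 5.
Then g(2) = -23.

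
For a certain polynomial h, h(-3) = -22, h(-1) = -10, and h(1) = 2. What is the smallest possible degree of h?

Divided differences on the nodes -3, -1, 1:
  order 0: -22  -10  2
  order 1: 6  6
  order 2: 0
The order-1 divided differences are all 6 (nonzero) and every higher order vanishes, so the data lies on a polynomial of degree exactly 1.

1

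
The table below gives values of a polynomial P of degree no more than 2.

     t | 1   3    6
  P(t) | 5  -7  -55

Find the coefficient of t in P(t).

Write P(t) = at^2 + bt + c. Substituting each data point gives a linear system:
  a + b + c = 5
  9a + 3b + c = -7
  36a + 6b + c = -55
Solving the system yields a = -2, b = 2, c = 5.
So P(t) = -2t² + 2t + 5.
The coefficient of t is 2.

2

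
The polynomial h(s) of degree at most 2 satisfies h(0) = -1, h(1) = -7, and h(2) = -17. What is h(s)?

h(s) = -2s^2 - 4s - 1

Write h(s) = as^2 + bs + c. Substituting each data point gives a linear system:
  c = -1
  a + b + c = -7
  4a + 2b + c = -17
Solving the system yields a = -2, b = -4, c = -1.
So h(s) = -2s² - 4s - 1.
Check: h(1) = -7. ✓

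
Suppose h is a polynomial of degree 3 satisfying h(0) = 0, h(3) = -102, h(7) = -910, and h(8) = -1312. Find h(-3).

Using the Lagrange interpolation formula with nodes 0, 3, 7, 8:
  L_0(u) = (u - 3)(u - 7)(u - 8) / -168
  L_1(u) = u(u - 7)(u - 8) / 60
  L_2(u) = u(u - 3)(u - 8) / -28
  L_3(u) = u(u - 3)(u - 7) / 40
Then h(u) = 0·L_0(u) - 102·L_1(u) - 910·L_2(u) - 1312·L_3(u).
Expanding and collecting terms gives h(u) = -2u^3 - 4u^2 - 4u.
Evaluating at u = -3: h(-3) = 30.

30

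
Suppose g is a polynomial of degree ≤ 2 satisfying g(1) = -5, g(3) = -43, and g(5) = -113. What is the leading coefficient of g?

-4

Write g(u) = au^2 + bu + c. Substituting each data point gives a linear system:
  a + b + c = -5
  9a + 3b + c = -43
  25a + 5b + c = -113
Solving the system yields a = -4, b = -3, c = 2.
So g(u) = -4u^2 - 3u + 2.
The leading coefficient is -4.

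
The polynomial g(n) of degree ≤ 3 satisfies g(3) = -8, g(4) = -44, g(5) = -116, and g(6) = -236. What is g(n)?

Using the Lagrange interpolation formula with nodes 3, 4, 5, 6:
  L_0(n) = (n - 4)(n - 5)(n - 6) / -6
  L_1(n) = (n - 3)(n - 5)(n - 6) / 2
  L_2(n) = (n - 3)(n - 4)(n - 6) / -2
  L_3(n) = (n - 3)(n - 4)(n - 5) / 6
Then g(n) = -8·L_0(n) - 44·L_1(n) - 116·L_2(n) - 236·L_3(n).
Expanding and collecting terms gives g(n) = -2n^3 + 6n^2 - 4n + 4.
Check: g(6) = -236. ✓

g(n) = -2n^3 + 6n^2 - 4n + 4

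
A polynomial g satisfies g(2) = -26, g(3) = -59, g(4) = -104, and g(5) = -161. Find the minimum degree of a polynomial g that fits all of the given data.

2

Forward differences of the values at n = 2, 3, 4, 5:
  g  : -26  -59  -104  -161
  Δ  : -33  -45  -57
  Δ^2: -12  -12
  Δ^3: 0
The second differences are constant (-12) and nonzero, while all higher differences vanish, so the minimal degree is 2.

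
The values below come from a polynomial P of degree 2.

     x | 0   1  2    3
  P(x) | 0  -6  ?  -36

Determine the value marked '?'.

-18

The 3 known points determine the degree-2 polynomial uniquely.
Write P(x) = ax^2 + bx + c. Substituting each data point gives a linear system:
  c = 0
  a + b + c = -6
  9a + 3b + c = -36
Solving the system yields a = -3, b = -3, c = 0.
So P(x) = -3x² - 3x.
Then P(2) = -18.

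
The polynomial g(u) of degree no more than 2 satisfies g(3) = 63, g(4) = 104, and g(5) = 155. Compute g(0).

0

Write g(u) = au^2 + bu + c. Substituting each data point gives a linear system:
  9a + 3b + c = 63
  16a + 4b + c = 104
  25a + 5b + c = 155
Solving the system yields a = 5, b = 6, c = 0.
So g(u) = 5u^2 + 6u.
Then g(0) = 0.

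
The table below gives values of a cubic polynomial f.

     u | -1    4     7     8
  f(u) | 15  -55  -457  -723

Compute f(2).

3

Using the Lagrange interpolation formula with nodes -1, 4, 7, 8:
  L_0(u) = (u - 4)(u - 7)(u - 8) / -360
  L_1(u) = (u + 1)(u - 7)(u - 8) / 60
  L_2(u) = (u + 1)(u - 4)(u - 8) / -24
  L_3(u) = (u + 1)(u - 4)(u - 7) / 36
Then f(u) = 15·L_0(u) - 55·L_1(u) - 457·L_2(u) - 723·L_3(u).
Expanding and collecting terms gives f(u) = -2u^3 + 5u^2 - 3u + 5.
Evaluating at u = 2: f(2) = 3.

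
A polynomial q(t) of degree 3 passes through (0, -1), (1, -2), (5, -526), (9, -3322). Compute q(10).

Using the Lagrange interpolation formula with nodes 0, 1, 5, 9:
  L_0(t) = (t - 1)(t - 5)(t - 9) / -45
  L_1(t) = t(t - 5)(t - 9) / 32
  L_2(t) = t(t - 1)(t - 9) / -80
  L_3(t) = t(t - 1)(t - 5) / 288
Then q(t) = -1·L_0(t) - 2·L_1(t) - 526·L_2(t) - 3322·L_3(t).
Expanding and collecting terms gives q(t) = -5t³ + 4t² - 1.
Evaluating at t = 10: q(10) = -4601.

-4601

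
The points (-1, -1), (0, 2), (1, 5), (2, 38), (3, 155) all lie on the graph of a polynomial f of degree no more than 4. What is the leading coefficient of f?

1

Write f(t) = at^4 + bt^3 + ct^2 + dt + e. Substituting each data point gives a linear system:
  a - b + c - d + e = -1
  e = 2
  a + b + c + d + e = 5
  16a + 8b + 4c + 2d + e = 38
  81a + 27b + 9c + 3d + e = 155
Solving the system yields a = 1, b = 3, c = -1, d = 0, e = 2.
So f(t) = t^4 + 3t^3 - t^2 + 2.
The leading coefficient is 1.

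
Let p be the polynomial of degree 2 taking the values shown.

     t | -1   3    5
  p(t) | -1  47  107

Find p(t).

p(t) = 3t^2 + 6t + 2

Write p(t) = at^2 + bt + c. Substituting each data point gives a linear system:
  a - b + c = -1
  9a + 3b + c = 47
  25a + 5b + c = 107
Solving the system yields a = 3, b = 6, c = 2.
So p(t) = 3t² + 6t + 2.
Check: p(3) = 47. ✓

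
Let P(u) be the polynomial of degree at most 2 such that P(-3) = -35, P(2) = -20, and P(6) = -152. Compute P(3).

Using the Lagrange interpolation formula with nodes -3, 2, 6:
  L_0(u) = (u - 2)(u - 6) / 45
  L_1(u) = (u + 3)(u - 6) / -20
  L_2(u) = (u + 3)(u - 2) / 36
Then P(u) = -35·L_0(u) - 20·L_1(u) - 152·L_2(u).
Expanding and collecting terms gives P(u) = -4u^2 - u - 2.
Evaluating at u = 3: P(3) = -41.

-41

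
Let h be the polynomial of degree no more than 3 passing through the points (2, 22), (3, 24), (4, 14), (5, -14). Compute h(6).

-66

Using the Lagrange interpolation formula with nodes 2, 3, 4, 5:
  L_0(u) = (u - 3)(u - 4)(u - 5) / -6
  L_1(u) = (u - 2)(u - 4)(u - 5) / 2
  L_2(u) = (u - 2)(u - 3)(u - 5) / -2
  L_3(u) = (u - 2)(u - 3)(u - 4) / 6
Then h(u) = 22·L_0(u) + 24·L_1(u) + 14·L_2(u) - 14·L_3(u).
Expanding and collecting terms gives h(u) = -u^3 + 3u^2 + 6u + 6.
Evaluating at u = 6: h(6) = -66.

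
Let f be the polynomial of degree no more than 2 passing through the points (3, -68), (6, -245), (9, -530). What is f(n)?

Write f(n) = an^2 + bn + c. Substituting each data point gives a linear system:
  9a + 3b + c = -68
  36a + 6b + c = -245
  81a + 9b + c = -530
Solving the system yields a = -6, b = -5, c = 1.
So f(n) = -6n² - 5n + 1.
Check: f(3) = -68. ✓

f(n) = -6n^2 - 5n + 1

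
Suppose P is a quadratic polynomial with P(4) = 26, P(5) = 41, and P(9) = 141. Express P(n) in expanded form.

Write P(n) = an^2 + bn + c. Substituting each data point gives a linear system:
  16a + 4b + c = 26
  25a + 5b + c = 41
  81a + 9b + c = 141
Solving the system yields a = 2, b = -3, c = 6.
So P(n) = 2n² - 3n + 6.
Check: P(4) = 26. ✓

P(n) = 2n^2 - 3n + 6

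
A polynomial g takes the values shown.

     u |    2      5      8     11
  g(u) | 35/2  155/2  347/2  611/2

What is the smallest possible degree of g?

Forward differences of the values at u = 2, 5, 8, 11:
  g  : 35/2  155/2  347/2  611/2
  Δ  : 60  96  132
  Δ^2: 36  36
  Δ^3: 0
The second differences are constant (36) and nonzero, while all higher differences vanish, so the minimal degree is 2.

2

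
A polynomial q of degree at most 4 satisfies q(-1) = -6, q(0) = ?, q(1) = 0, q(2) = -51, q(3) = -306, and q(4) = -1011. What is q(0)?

-3

On equispaced nodes a degree-4 polynomial has vanishing fifth forward difference, so
  - q(-1) + 5·q(0) - 10·q(1) + 10·q(2) - 5·q(3) + q(4) = 0.
Substituting the known values and solving for q(0):
  5·q(0) = -15
  q(0) = -3.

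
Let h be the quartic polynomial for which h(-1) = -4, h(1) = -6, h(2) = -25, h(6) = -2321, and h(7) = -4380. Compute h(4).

-429

Write h(n) = an^4 + bn^3 + cn^2 + dn + e. Substituting each data point gives a linear system:
  a - b + c - d + e = -4
  a + b + c + d + e = -6
  16a + 8b + 4c + 2d + e = -25
  1296a + 216b + 36c + 6d + e = -2321
  2401a + 343b + 49c + 7d + e = -4380
Solving the system yields a = -2, b = 1, c = 2, d = -2, e = -5.
So h(n) = -2n^4 + n^3 + 2n^2 - 2n - 5.
Then h(4) = -429.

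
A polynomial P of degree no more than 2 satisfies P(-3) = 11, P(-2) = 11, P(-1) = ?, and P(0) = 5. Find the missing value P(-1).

9

On equispaced nodes a degree-2 polynomial has vanishing third forward difference, so
  - P(-3) + 3·P(-2) - 3·P(-1) + P(0) = 0.
Substituting the known values and solving for P(-1):
  -3·P(-1) = -27
  P(-1) = 9.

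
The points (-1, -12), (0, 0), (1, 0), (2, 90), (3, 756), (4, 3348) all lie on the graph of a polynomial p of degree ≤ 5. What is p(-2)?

-234

Forward differences of the values at s = -1, 0, 1, 2, 3, 4:
  p  : -12  0  0  90  756  3348
  Δ  : 12  0  90  666  2592
  Δ^2: -12  90  576  1926
  Δ^3: 102  486  1350
  Δ^4: 384  864
  Δ^5: 480
The fifth differences are constant, confirming degree 5.
Interpolating (Newton forward form) and evaluating at s = -2 gives p(-2) = -234.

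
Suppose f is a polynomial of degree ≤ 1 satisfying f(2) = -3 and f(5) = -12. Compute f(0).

3

Write f(t) = at + b. Substituting each data point gives a linear system:
  2a + b = -3
  5a + b = -12
Solving the system yields a = -3, b = 3.
So f(t) = -3t + 3.
Then f(0) = 3.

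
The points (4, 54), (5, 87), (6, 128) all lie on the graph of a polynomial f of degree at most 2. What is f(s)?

f(s) = 4s^2 - 3s + 2

Using the Lagrange interpolation formula with nodes 4, 5, 6:
  L_0(s) = (s - 5)(s - 6) / 2
  L_1(s) = (s - 4)(s - 6) / -1
  L_2(s) = (s - 4)(s - 5) / 2
Then f(s) = 54·L_0(s) + 87·L_1(s) + 128·L_2(s).
Expanding and collecting terms gives f(s) = 4s^2 - 3s + 2.
Check: f(4) = 54. ✓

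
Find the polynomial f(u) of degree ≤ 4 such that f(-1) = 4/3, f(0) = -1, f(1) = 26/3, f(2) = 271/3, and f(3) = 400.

f(u) = 4u^4 + 2u^3 + 2u^2 + (5/3)u - 1

Write f(u) = au^4 + bu^3 + cu^2 + du + e. Substituting each data point gives a linear system:
  a - b + c - d + e = 4/3
  e = -1
  a + b + c + d + e = 26/3
  16a + 8b + 4c + 2d + e = 271/3
  81a + 27b + 9c + 3d + e = 400
Solving the system yields a = 4, b = 2, c = 2, d = 5/3, e = -1.
So f(u) = 4u^4 + 2u^3 + 2u^2 + (5/3)u - 1.
Check: f(2) = 271/3. ✓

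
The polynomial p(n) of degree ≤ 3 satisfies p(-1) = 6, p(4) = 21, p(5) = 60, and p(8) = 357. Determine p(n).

p(n) = n^3 - 2n^2 - 4n + 5

Using the Lagrange interpolation formula with nodes -1, 4, 5, 8:
  L_0(n) = (n - 4)(n - 5)(n - 8) / -270
  L_1(n) = (n + 1)(n - 5)(n - 8) / 20
  L_2(n) = (n + 1)(n - 4)(n - 8) / -18
  L_3(n) = (n + 1)(n - 4)(n - 5) / 108
Then p(n) = 6·L_0(n) + 21·L_1(n) + 60·L_2(n) + 357·L_3(n).
Expanding and collecting terms gives p(n) = n^3 - 2n^2 - 4n + 5.
Check: p(4) = 21. ✓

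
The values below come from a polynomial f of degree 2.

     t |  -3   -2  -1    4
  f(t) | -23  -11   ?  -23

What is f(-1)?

The 3 known points determine the degree-2 polynomial uniquely.
Write f(t) = at^2 + bt + c. Substituting each data point gives a linear system:
  9a - 3b + c = -23
  4a - 2b + c = -11
  16a + 4b + c = -23
Solving the system yields a = -2, b = 2, c = 1.
So f(t) = -2t^2 + 2t + 1.
Then f(-1) = -3.

-3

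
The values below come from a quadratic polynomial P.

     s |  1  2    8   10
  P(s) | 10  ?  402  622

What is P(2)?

30

The 3 known points determine the degree-2 polynomial uniquely.
Write P(s) = as^2 + bs + c. Substituting each data point gives a linear system:
  a + b + c = 10
  64a + 8b + c = 402
  100a + 10b + c = 622
Solving the system yields a = 6, b = 2, c = 2.
So P(s) = 6s^2 + 2s + 2.
Then P(2) = 30.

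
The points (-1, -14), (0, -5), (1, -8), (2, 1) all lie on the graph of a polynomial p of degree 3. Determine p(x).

p(x) = 4x^3 - 6x^2 - x - 5

Using the Lagrange interpolation formula with nodes -1, 0, 1, 2:
  L_0(x) = x(x - 1)(x - 2) / -6
  L_1(x) = (x + 1)(x - 1)(x - 2) / 2
  L_2(x) = (x + 1)x(x - 2) / -2
  L_3(x) = (x + 1)x(x - 1) / 6
Then p(x) = -14·L_0(x) - 5·L_1(x) - 8·L_2(x) + 1·L_3(x).
Expanding and collecting terms gives p(x) = 4x³ - 6x² - x - 5.
Check: p(2) = 1. ✓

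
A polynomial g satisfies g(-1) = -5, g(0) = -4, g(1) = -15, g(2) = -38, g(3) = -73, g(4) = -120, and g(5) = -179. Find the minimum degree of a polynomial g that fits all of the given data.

2

Forward differences of the values at s = -1, 0, 1, 2, 3, 4, 5:
  g  : -5  -4  -15  -38  -73  -120  -179
  Δ  : 1  -11  -23  -35  -47  -59
  Δ^2: -12  -12  -12  -12  -12
  Δ^3: 0  0  0  0
  Δ^4: 0  0  0
  Δ^5: 0  0
  Δ^6: 0
The second differences are constant (-12) and nonzero, while all higher differences vanish, so the minimal degree is 2.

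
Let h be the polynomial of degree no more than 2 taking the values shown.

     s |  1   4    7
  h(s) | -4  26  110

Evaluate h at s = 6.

76

Write h(s) = as^2 + bs + c. Substituting each data point gives a linear system:
  a + b + c = -4
  16a + 4b + c = 26
  49a + 7b + c = 110
Solving the system yields a = 3, b = -5, c = -2.
So h(s) = 3s^2 - 5s - 2.
Then h(6) = 76.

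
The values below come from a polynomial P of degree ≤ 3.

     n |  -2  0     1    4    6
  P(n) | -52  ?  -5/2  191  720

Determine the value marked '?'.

The 4 known points determine the degree-3 polynomial uniquely.
Write P(n) = an^3 + bn^2 + cn + d. Substituting each data point gives a linear system:
  -8a + 4b - 2c + d = -52
  a + b + c + d = -5/2
  64a + 16b + 4c + d = 191
  216a + 36b + 6c + d = 720
Solving the system yields a = 4, b = -4, c = 1/2, d = -3.
So P(n) = 4n^3 - 4n^2 + (1/2)n - 3.
Then P(0) = -3.

-3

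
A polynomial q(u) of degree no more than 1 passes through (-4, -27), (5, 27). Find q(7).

39

Write q(u) = au + b. Substituting each data point gives a linear system:
  -4a + b = -27
  5a + b = 27
Solving the system yields a = 6, b = -3.
So q(u) = 6u - 3.
Then q(7) = 39.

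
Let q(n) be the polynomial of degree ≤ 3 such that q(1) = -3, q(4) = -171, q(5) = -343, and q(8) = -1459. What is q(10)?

-2883

Write q(n) = an^3 + bn^2 + cn + d. Substituting each data point gives a linear system:
  a + b + c + d = -3
  64a + 16b + 4c + d = -171
  125a + 25b + 5c + d = -343
  512a + 64b + 8c + d = -1459
Solving the system yields a = -3, b = 1, c = 2, d = -3.
So q(n) = -3n^3 + n^2 + 2n - 3.
Then q(10) = -2883.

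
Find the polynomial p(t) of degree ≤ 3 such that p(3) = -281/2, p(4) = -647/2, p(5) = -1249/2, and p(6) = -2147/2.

Using the Lagrange interpolation formula with nodes 3, 4, 5, 6:
  L_0(t) = (t - 4)(t - 5)(t - 6) / -6
  L_1(t) = (t - 3)(t - 5)(t - 6) / 2
  L_2(t) = (t - 3)(t - 4)(t - 6) / -2
  L_3(t) = (t - 3)(t - 4)(t - 5) / 6
Then p(t) = -281/2·L_0(t) - 647/2·L_1(t) - 1249/2·L_2(t) - 2147/2·L_3(t).
Expanding and collecting terms gives p(t) = -5t^3 + t^2 - 5t + 1/2.
Check: p(5) = -1249/2. ✓

p(t) = -5t^3 + t^2 - 5t + 1/2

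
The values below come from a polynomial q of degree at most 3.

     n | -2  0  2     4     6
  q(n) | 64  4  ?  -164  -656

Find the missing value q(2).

-8

The 4 known points determine the degree-3 polynomial uniquely.
Write q(n) = an^3 + bn^2 + cn + d. Substituting each data point gives a linear system:
  -8a + 4b - 2c + d = 64
  d = 4
  64a + 16b + 4c + d = -164
  216a + 36b + 6c + d = -656
Solving the system yields a = -4, b = 6, c = -2, d = 4.
So q(n) = -4n³ + 6n² - 2n + 4.
Then q(2) = -8.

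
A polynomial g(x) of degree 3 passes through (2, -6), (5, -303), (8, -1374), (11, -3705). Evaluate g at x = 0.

Forward differences of the values at x = 2, 5, 8, 11:
  g  : -6  -303  -1374  -3705
  Δ  : -297  -1071  -2331
  Δ^2: -774  -1260
  Δ^3: -486
The third differences are constant, confirming degree 3.
Interpolating (Newton forward form) and evaluating at x = 0 gives g(0) = 2.

2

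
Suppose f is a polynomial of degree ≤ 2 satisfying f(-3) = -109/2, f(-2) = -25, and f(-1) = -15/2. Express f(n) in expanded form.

f(n) = -6n^2 - (1/2)n - 2

Write f(n) = an^2 + bn + c. Substituting each data point gives a linear system:
  9a - 3b + c = -109/2
  4a - 2b + c = -25
  a - b + c = -15/2
Solving the system yields a = -6, b = -1/2, c = -2.
So f(n) = -6n^2 - (1/2)n - 2.
Check: f(-1) = -15/2. ✓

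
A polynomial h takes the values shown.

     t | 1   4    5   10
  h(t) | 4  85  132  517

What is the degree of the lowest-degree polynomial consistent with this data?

2

Divided differences on the nodes 1, 4, 5, 10:
  order 0: 4  85  132  517
  order 1: 27  47  77
  order 2: 5  5
  order 3: 0
The order-2 divided differences are all 5 (nonzero) and every higher order vanishes, so the data lies on a polynomial of degree exactly 2.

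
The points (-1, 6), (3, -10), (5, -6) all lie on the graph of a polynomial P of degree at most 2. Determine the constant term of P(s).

-1

Write P(s) = as^2 + bs + c. Substituting each data point gives a linear system:
  a - b + c = 6
  9a + 3b + c = -10
  25a + 5b + c = -6
Solving the system yields a = 1, b = -6, c = -1.
So P(s) = s^2 - 6s - 1.
The constant term is -1.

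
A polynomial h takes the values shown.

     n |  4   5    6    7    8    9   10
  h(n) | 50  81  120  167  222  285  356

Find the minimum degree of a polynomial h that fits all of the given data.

2

Forward differences of the values at n = 4, 5, 6, 7, 8, 9, 10:
  h  : 50  81  120  167  222  285  356
  Δ  : 31  39  47  55  63  71
  Δ^2: 8  8  8  8  8
  Δ^3: 0  0  0  0
  Δ^4: 0  0  0
  Δ^5: 0  0
  Δ^6: 0
The second differences are constant (8) and nonzero, while all higher differences vanish, so the minimal degree is 2.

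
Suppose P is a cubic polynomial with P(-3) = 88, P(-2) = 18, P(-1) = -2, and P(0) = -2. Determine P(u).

P(u) = -5u^3 - 5u^2 - 2

Write P(u) = au^3 + bu^2 + cu + d. Substituting each data point gives a linear system:
  -27a + 9b - 3c + d = 88
  -8a + 4b - 2c + d = 18
  -a + b - c + d = -2
  d = -2
Solving the system yields a = -5, b = -5, c = 0, d = -2.
So P(u) = -5u^3 - 5u^2 - 2.
Check: P(-2) = 18. ✓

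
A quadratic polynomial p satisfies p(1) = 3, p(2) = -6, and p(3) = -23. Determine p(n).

p(n) = -4n^2 + 3n + 4

Write p(n) = an^2 + bn + c. Substituting each data point gives a linear system:
  a + b + c = 3
  4a + 2b + c = -6
  9a + 3b + c = -23
Solving the system yields a = -4, b = 3, c = 4.
So p(n) = -4n² + 3n + 4.
Check: p(1) = 3. ✓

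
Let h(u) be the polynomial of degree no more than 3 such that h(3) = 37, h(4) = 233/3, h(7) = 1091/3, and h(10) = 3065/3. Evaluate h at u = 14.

Using the Lagrange interpolation formula with nodes 3, 4, 7, 10:
  L_0(u) = (u - 4)(u - 7)(u - 10) / -28
  L_1(u) = (u - 3)(u - 7)(u - 10) / 18
  L_2(u) = (u - 3)(u - 4)(u - 10) / -36
  L_3(u) = (u - 3)(u - 4)(u - 7) / 126
Then h(u) = 37·L_0(u) + 233/3·L_1(u) + 1091/3·L_2(u) + 3065/3·L_3(u).
Expanding and collecting terms gives h(u) = u^3 - (1/3)u^2 + 6u - 5.
Evaluating at u = 14: h(14) = 8273/3.

8273/3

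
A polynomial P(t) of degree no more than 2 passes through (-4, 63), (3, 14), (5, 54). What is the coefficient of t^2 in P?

3

Write P(t) = at^2 + bt + c. Substituting each data point gives a linear system:
  16a - 4b + c = 63
  9a + 3b + c = 14
  25a + 5b + c = 54
Solving the system yields a = 3, b = -4, c = -1.
So P(t) = 3t² - 4t - 1.
The leading coefficient is 3.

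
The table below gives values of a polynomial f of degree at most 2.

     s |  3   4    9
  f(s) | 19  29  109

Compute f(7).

Write f(s) = as^2 + bs + c. Substituting each data point gives a linear system:
  9a + 3b + c = 19
  16a + 4b + c = 29
  81a + 9b + c = 109
Solving the system yields a = 1, b = 3, c = 1.
So f(s) = s^2 + 3s + 1.
Then f(7) = 71.

71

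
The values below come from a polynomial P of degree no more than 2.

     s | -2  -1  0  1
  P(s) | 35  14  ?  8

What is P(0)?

On equispaced nodes a degree-2 polynomial has vanishing third forward difference, so
  - P(-2) + 3·P(-1) - 3·P(0) + P(1) = 0.
Substituting the known values and solving for P(0):
  -3·P(0) = -15
  P(0) = 5.

5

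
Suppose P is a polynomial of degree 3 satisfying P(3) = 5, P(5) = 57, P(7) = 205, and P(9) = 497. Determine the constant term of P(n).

2

Write P(n) = an^3 + bn^2 + cn + d. Substituting each data point gives a linear system:
  27a + 9b + 3c + d = 5
  125a + 25b + 5c + d = 57
  343a + 49b + 7c + d = 205
  729a + 81b + 9c + d = 497
Solving the system yields a = 1, b = -3, c = 1, d = 2.
So P(n) = n³ - 3n² + n + 2.
The constant term is 2.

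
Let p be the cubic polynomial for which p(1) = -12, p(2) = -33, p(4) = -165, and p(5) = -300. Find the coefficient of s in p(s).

-4

Write p(s) = as^3 + bs^2 + cs + d. Substituting each data point gives a linear system:
  a + b + c + d = -12
  8a + 4b + 2c + d = -33
  64a + 16b + 4c + d = -165
  125a + 25b + 5c + d = -300
Solving the system yields a = -2, b = -1, c = -4, d = -5.
So p(s) = -2s^3 - s^2 - 4s - 5.
The coefficient of s is -4.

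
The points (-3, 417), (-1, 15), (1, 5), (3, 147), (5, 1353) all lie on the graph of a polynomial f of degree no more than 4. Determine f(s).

Write f(s) = as^4 + bs^3 + cs^2 + ds + e. Substituting each data point gives a linear system:
  81a - 27b + 9c - 3d + e = 417
  a - b + c - d + e = 15
  a + b + c + d + e = 5
  81a + 27b + 9c + 3d + e = 147
  625a + 125b + 25c + 5d + e = 1353
Solving the system yields a = 3, b = -5, c = 4, d = 0, e = 3.
So f(s) = 3s^4 - 5s^3 + 4s^2 + 3.
Check: f(5) = 1353. ✓

f(s) = 3s^4 - 5s^3 + 4s^2 + 3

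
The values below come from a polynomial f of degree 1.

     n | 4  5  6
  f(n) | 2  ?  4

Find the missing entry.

On equispaced nodes a degree-1 polynomial has vanishing second forward difference, so
  f(4) - 2·f(5) + f(6) = 0.
Substituting the known values and solving for f(5):
  -2·f(5) = -6
  f(5) = 3.

3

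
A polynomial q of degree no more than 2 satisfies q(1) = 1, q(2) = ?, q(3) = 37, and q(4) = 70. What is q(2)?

14

The 3 known points determine the degree-2 polynomial uniquely.
Write q(t) = at^2 + bt + c. Substituting each data point gives a linear system:
  a + b + c = 1
  9a + 3b + c = 37
  16a + 4b + c = 70
Solving the system yields a = 5, b = -2, c = -2.
So q(t) = 5t² - 2t - 2.
Then q(2) = 14.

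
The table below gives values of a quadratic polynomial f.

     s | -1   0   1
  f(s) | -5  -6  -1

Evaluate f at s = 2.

10

Using the Lagrange interpolation formula with nodes -1, 0, 1:
  L_0(s) = s(s - 1) / 2
  L_1(s) = (s + 1)(s - 1) / -1
  L_2(s) = (s + 1)s / 2
Then f(s) = -5·L_0(s) - 6·L_1(s) - 1·L_2(s).
Expanding and collecting terms gives f(s) = 3s^2 + 2s - 6.
Evaluating at s = 2: f(2) = 10.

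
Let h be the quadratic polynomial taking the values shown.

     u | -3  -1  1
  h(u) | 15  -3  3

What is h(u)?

h(u) = 3u^2 + 3u - 3

Write h(u) = au^2 + bu + c. Substituting each data point gives a linear system:
  9a - 3b + c = 15
  a - b + c = -3
  a + b + c = 3
Solving the system yields a = 3, b = 3, c = -3.
So h(u) = 3u^2 + 3u - 3.
Check: h(-3) = 15. ✓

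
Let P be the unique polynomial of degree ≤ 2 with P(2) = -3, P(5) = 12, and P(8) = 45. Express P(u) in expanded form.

Write P(u) = au^2 + bu + c. Substituting each data point gives a linear system:
  4a + 2b + c = -3
  25a + 5b + c = 12
  64a + 8b + c = 45
Solving the system yields a = 1, b = -2, c = -3.
So P(u) = u^2 - 2u - 3.
Check: P(2) = -3. ✓

P(u) = u^2 - 2u - 3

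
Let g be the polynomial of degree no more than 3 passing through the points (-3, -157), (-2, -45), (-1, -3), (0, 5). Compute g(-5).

-735

Forward differences of the values at x = -3, -2, -1, 0:
  g  : -157  -45  -3  5
  Δ  : 112  42  8
  Δ^2: -70  -34
  Δ^3: 36
The third differences are constant, confirming degree 3.
Interpolating (Newton forward form) and evaluating at x = -5 gives g(-5) = -735.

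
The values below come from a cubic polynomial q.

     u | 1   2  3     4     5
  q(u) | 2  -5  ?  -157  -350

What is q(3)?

The 4 known points determine the degree-3 polynomial uniquely.
Write q(u) = au^3 + bu^2 + cu + d. Substituting each data point gives a linear system:
  a + b + c + d = 2
  8a + 4b + 2c + d = -5
  64a + 16b + 4c + d = -157
  125a + 25b + 5c + d = -350
Solving the system yields a = -4, b = 5, c = 6, d = -5.
So q(u) = -4u^3 + 5u^2 + 6u - 5.
Then q(3) = -50.

-50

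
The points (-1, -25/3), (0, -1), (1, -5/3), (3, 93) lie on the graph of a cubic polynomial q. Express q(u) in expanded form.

q(u) = 5u^3 - 4u^2 - (5/3)u - 1

Write q(u) = au^3 + bu^2 + cu + d. Substituting each data point gives a linear system:
  -a + b - c + d = -25/3
  d = -1
  a + b + c + d = -5/3
  27a + 9b + 3c + d = 93
Solving the system yields a = 5, b = -4, c = -5/3, d = -1.
So q(u) = 5u^3 - 4u^2 - (5/3)u - 1.
Check: q(-1) = -25/3. ✓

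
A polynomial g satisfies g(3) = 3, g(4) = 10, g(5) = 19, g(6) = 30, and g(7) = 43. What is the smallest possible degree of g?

Forward differences of the values at t = 3, 4, 5, 6, 7:
  g  : 3  10  19  30  43
  Δ  : 7  9  11  13
  Δ^2: 2  2  2
  Δ^3: 0  0
  Δ^4: 0
The second differences are constant (2) and nonzero, while all higher differences vanish, so the minimal degree is 2.

2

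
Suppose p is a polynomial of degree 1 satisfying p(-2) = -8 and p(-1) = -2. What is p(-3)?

-14

Using the Lagrange interpolation formula with nodes -2, -1:
  L_0(s) = (s + 1) / -1
  L_1(s) = (s + 2) / 1
Then p(s) = -8·L_0(s) - 2·L_1(s).
Expanding and collecting terms gives p(s) = 6s + 4.
Evaluating at s = -3: p(-3) = -14.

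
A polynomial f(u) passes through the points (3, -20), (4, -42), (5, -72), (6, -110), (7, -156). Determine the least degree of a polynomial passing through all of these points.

Forward differences of the values at u = 3, 4, 5, 6, 7:
  f  : -20  -42  -72  -110  -156
  Δ  : -22  -30  -38  -46
  Δ^2: -8  -8  -8
  Δ^3: 0  0
  Δ^4: 0
The second differences are constant (-8) and nonzero, while all higher differences vanish, so the minimal degree is 2.

2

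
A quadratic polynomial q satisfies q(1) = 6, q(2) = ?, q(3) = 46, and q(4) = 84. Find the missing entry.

On equispaced nodes a degree-2 polynomial has vanishing third forward difference, so
  - q(1) + 3·q(2) - 3·q(3) + q(4) = 0.
Substituting the known values and solving for q(2):
  3·q(2) = 60
  q(2) = 20.

20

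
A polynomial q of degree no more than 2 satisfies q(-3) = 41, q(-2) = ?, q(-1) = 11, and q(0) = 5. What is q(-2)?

The 3 known points determine the degree-2 polynomial uniquely.
Write q(n) = an^2 + bn + c. Substituting each data point gives a linear system:
  9a - 3b + c = 41
  a - b + c = 11
  c = 5
Solving the system yields a = 3, b = -3, c = 5.
So q(n) = 3n^2 - 3n + 5.
Then q(-2) = 23.

23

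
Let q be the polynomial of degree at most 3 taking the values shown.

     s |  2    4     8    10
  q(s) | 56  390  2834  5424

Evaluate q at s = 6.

Using the Lagrange interpolation formula with nodes 2, 4, 8, 10:
  L_0(s) = (s - 4)(s - 8)(s - 10) / -96
  L_1(s) = (s - 2)(s - 8)(s - 10) / 48
  L_2(s) = (s - 2)(s - 4)(s - 10) / -48
  L_3(s) = (s - 2)(s - 4)(s - 8) / 96
Then q(s) = 56·L_0(s) + 390·L_1(s) + 2834·L_2(s) + 5424·L_3(s).
Expanding and collecting terms gives q(s) = 5s^3 + 4s^2 + 3s - 6.
Evaluating at s = 6: q(6) = 1236.

1236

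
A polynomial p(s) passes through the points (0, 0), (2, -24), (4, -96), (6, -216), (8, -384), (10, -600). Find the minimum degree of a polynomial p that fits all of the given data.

Forward differences of the values at s = 0, 2, 4, 6, 8, 10:
  p  : 0  -24  -96  -216  -384  -600
  Δ  : -24  -72  -120  -168  -216
  Δ^2: -48  -48  -48  -48
  Δ^3: 0  0  0
  Δ^4: 0  0
  Δ^5: 0
The second differences are constant (-48) and nonzero, while all higher differences vanish, so the minimal degree is 2.

2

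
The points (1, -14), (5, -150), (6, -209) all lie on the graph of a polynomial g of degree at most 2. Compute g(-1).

Write g(t) = at^2 + bt + c. Substituting each data point gives a linear system:
  a + b + c = -14
  25a + 5b + c = -150
  36a + 6b + c = -209
Solving the system yields a = -5, b = -4, c = -5.
So g(t) = -5t^2 - 4t - 5.
Then g(-1) = -6.

-6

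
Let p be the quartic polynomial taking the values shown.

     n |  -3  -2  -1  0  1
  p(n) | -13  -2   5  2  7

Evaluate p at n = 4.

610

Write p(n) = an^4 + bn^3 + cn^2 + dn + e. Substituting each data point gives a linear system:
  81a - 27b + 9c - 3d + e = -13
  16a - 8b + 4c - 2d + e = -2
  a - b + c - d + e = 5
  e = 2
  a + b + c + d + e = 7
Solving the system yields a = 1, b = 5, c = 3, d = -4, e = 2.
So p(n) = n^4 + 5n^3 + 3n^2 - 4n + 2.
Then p(4) = 610.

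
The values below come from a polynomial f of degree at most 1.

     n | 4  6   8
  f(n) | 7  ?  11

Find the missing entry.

The 2 known points determine the degree-1 polynomial uniquely.
Write f(n) = an + b. Substituting each data point gives a linear system:
  4a + b = 7
  8a + b = 11
Solving the system yields a = 1, b = 3.
So f(n) = n + 3.
Then f(6) = 9.

9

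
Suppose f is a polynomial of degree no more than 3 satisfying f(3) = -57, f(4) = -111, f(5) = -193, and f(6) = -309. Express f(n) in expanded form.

f(n) = -n^3 - 2n^2 - 3n - 3

Using the Lagrange interpolation formula with nodes 3, 4, 5, 6:
  L_0(n) = (n - 4)(n - 5)(n - 6) / -6
  L_1(n) = (n - 3)(n - 5)(n - 6) / 2
  L_2(n) = (n - 3)(n - 4)(n - 6) / -2
  L_3(n) = (n - 3)(n - 4)(n - 5) / 6
Then f(n) = -57·L_0(n) - 111·L_1(n) - 193·L_2(n) - 309·L_3(n).
Expanding and collecting terms gives f(n) = -n^3 - 2n^2 - 3n - 3.
Check: f(5) = -193. ✓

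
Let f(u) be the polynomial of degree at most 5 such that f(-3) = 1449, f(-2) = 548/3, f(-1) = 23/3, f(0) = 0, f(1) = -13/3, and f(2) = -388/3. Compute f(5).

Forward differences of the values at u = -3, -2, -1, 0, 1, 2:
  f  : 1449  548/3  23/3  0  -13/3  -388/3
  Δ  : -3799/3  -175  -23/3  -13/3  -125
  Δ^2: 3274/3  502/3  10/3  -362/3
  Δ^3: -924  -164  -124
  Δ^4: 760  40
  Δ^5: -720
The fifth differences are constant, confirming degree 5.
Interpolating (Newton forward form) and evaluating at u = 5 gives f(5) = -50965/3.

-50965/3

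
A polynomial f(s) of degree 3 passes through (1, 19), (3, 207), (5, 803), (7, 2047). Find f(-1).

Forward differences of the values at s = 1, 3, 5, 7:
  f  : 19  207  803  2047
  Δ  : 188  596  1244
  Δ^2: 408  648
  Δ^3: 240
The third differences are constant, confirming degree 3.
Interpolating (Newton forward form) and evaluating at s = -1 gives f(-1) = -1.

-1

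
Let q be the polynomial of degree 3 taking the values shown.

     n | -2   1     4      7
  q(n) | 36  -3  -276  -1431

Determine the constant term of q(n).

4

Write q(n) = an^3 + bn^2 + cn + d. Substituting each data point gives a linear system:
  -8a + 4b - 2c + d = 36
  a + b + c + d = -3
  64a + 16b + 4c + d = -276
  343a + 49b + 7c + d = -1431
Solving the system yields a = -4, b = -1, c = -2, d = 4.
So q(n) = -4n^3 - n^2 - 2n + 4.
The constant term is 4.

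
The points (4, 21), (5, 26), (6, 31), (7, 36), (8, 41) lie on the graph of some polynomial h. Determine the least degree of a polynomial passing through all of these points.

1

Forward differences of the values at n = 4, 5, 6, 7, 8:
  h  : 21  26  31  36  41
  Δ  : 5  5  5  5
  Δ^2: 0  0  0
  Δ^3: 0  0
  Δ^4: 0
The first differences are constant (5) and nonzero, while all higher differences vanish, so the minimal degree is 1.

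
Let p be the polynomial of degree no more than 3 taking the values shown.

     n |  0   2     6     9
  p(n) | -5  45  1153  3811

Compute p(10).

Using the Lagrange interpolation formula with nodes 0, 2, 6, 9:
  L_0(n) = (n - 2)(n - 6)(n - 9) / -108
  L_1(n) = n(n - 6)(n - 9) / 56
  L_2(n) = n(n - 2)(n - 9) / -72
  L_3(n) = n(n - 2)(n - 6) / 189
Then p(n) = -5·L_0(n) + 45·L_1(n) + 1153·L_2(n) + 3811·L_3(n).
Expanding and collecting terms gives p(n) = 5n³ + 2n² + n - 5.
Evaluating at n = 10: p(10) = 5205.

5205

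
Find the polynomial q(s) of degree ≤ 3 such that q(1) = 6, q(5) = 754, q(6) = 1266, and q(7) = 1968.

q(s) = 5s^3 + 5s^2 + 2s - 6

Using the Lagrange interpolation formula with nodes 1, 5, 6, 7:
  L_0(s) = (s - 5)(s - 6)(s - 7) / -120
  L_1(s) = (s - 1)(s - 6)(s - 7) / 8
  L_2(s) = (s - 1)(s - 5)(s - 7) / -5
  L_3(s) = (s - 1)(s - 5)(s - 6) / 12
Then q(s) = 6·L_0(s) + 754·L_1(s) + 1266·L_2(s) + 1968·L_3(s).
Expanding and collecting terms gives q(s) = 5s³ + 5s² + 2s - 6.
Check: q(1) = 6. ✓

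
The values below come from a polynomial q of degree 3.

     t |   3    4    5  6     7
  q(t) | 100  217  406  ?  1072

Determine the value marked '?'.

On equispaced nodes a degree-3 polynomial has vanishing fourth forward difference, so
  q(3) - 4·q(4) + 6·q(5) - 4·q(6) + q(7) = 0.
Substituting the known values and solving for q(6):
  -4·q(6) = -2740
  q(6) = 685.

685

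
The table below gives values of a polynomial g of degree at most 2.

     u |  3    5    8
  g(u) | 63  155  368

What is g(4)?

104

Write g(u) = au^2 + bu + c. Substituting each data point gives a linear system:
  9a + 3b + c = 63
  25a + 5b + c = 155
  64a + 8b + c = 368
Solving the system yields a = 5, b = 6, c = 0.
So g(u) = 5u^2 + 6u.
Then g(4) = 104.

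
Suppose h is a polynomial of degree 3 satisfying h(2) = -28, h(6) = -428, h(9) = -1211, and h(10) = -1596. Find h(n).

h(n) = -n^3 - 6n^2 + 4

Write h(n) = an^3 + bn^2 + cn + d. Substituting each data point gives a linear system:
  8a + 4b + 2c + d = -28
  216a + 36b + 6c + d = -428
  729a + 81b + 9c + d = -1211
  1000a + 100b + 10c + d = -1596
Solving the system yields a = -1, b = -6, c = 0, d = 4.
So h(n) = -n³ - 6n² + 4.
Check: h(2) = -28. ✓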